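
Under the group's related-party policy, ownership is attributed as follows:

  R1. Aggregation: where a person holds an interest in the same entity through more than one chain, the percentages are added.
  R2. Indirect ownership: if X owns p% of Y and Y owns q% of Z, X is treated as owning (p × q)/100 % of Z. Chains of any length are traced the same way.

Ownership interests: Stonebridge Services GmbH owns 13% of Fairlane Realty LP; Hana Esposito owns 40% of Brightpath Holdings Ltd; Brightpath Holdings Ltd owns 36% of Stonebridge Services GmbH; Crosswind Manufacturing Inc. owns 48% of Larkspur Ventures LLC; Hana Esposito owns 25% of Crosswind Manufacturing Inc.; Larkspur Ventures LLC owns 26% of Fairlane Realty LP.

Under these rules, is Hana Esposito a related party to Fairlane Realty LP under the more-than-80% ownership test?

No

Chain via Brightpath Holdings Ltd → Stonebridge Services GmbH (R2): 40% × 36% × 13% = 1.872% of Fairlane Realty LP.
Chain via Crosswind Manufacturing Inc. → Larkspur Ventures LLC (R2): 25% × 48% × 26% = 3.12% of Fairlane Realty LP.
Aggregating (R1): 1.872% + 3.12% = 4.992%.
4.992% does not exceed the 80% threshold, so Hana is not a related party to Fairlane Realty LP.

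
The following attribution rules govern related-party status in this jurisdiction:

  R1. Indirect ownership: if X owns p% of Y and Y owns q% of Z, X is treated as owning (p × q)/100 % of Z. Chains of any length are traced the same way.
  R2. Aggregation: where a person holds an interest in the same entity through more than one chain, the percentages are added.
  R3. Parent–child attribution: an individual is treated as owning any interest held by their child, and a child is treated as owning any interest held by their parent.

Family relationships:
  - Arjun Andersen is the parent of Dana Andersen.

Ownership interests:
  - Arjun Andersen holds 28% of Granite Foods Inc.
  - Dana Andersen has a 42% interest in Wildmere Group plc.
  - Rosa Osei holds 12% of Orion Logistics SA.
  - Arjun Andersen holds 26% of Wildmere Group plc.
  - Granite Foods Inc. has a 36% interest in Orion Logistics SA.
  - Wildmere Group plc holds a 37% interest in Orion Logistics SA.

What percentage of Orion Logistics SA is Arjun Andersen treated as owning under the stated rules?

35.24%

By parent–child attribution (R3), Arjun Andersen is treated as also owning Dana Andersen's interest in Wildmere Group plc, giving 26% + 42% = 68%.
Chain via Wildmere Group plc (R1): 68% × 37% = 25.16% of Orion Logistics SA.
Chain via Granite Foods Inc. (R1): 28% × 36% = 10.08% of Orion Logistics SA.
Aggregating (R2): 25.16% + 10.08% = 35.24%.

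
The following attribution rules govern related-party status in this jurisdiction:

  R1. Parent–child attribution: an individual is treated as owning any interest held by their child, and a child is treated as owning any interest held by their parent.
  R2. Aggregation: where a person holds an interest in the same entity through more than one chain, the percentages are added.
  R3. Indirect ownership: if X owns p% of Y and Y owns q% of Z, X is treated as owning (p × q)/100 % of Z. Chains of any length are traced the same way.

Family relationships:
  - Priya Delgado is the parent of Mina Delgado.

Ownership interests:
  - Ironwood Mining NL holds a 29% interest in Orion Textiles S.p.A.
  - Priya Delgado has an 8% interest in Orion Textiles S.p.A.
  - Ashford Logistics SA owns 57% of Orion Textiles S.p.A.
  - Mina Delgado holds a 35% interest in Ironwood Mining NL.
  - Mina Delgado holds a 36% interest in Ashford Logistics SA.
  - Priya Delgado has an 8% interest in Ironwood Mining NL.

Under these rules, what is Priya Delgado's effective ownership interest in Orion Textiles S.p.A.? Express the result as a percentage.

By parent–child attribution (R1), Priya Delgado is treated as also owning Mina Delgado's interest in Ironwood Mining NL, giving 8% + 35% = 43%.
By parent–child attribution (R1), Priya Delgado is treated as owning Mina Delgado's 36% interest in Ashford Logistics SA.
Chain via Ironwood Mining NL (R3): 43% × 29% = 12.47% of Orion Textiles S.p.A.
Direct interest in Orion Textiles S.p.A: 8%.
Chain via Ashford Logistics SA (R3): 36% × 57% = 20.52% of Orion Textiles S.p.A.
Aggregating (R2): 12.47% + 8% + 20.52% = 40.99%.

40.99%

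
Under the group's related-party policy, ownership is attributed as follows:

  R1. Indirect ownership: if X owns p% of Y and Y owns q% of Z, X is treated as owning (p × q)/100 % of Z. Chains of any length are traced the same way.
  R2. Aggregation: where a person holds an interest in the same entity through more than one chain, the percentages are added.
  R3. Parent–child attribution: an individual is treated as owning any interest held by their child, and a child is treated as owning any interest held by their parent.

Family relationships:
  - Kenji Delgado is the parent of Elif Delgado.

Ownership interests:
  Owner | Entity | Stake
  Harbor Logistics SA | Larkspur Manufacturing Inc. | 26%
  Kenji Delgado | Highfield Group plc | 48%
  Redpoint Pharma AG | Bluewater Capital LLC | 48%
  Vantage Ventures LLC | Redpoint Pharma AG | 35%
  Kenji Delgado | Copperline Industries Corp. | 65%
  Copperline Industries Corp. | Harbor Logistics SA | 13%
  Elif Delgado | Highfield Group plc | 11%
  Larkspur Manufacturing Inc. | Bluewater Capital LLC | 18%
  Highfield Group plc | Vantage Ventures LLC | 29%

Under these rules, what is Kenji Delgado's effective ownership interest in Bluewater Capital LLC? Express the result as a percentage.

3.26994%

By parent–child attribution (R3), Kenji Delgado is treated as also owning Elif Delgado's interest in Highfield Group plc, giving 48% + 11% = 59%.
Chain via Highfield Group plc → Vantage Ventures LLC → Redpoint Pharma AG (R1): 59% × 29% × 35% × 48% = 2.87448% of Bluewater Capital LLC.
Chain via Copperline Industries Corp. → Harbor Logistics SA → Larkspur Manufacturing Inc. (R1): 65% × 13% × 26% × 18% = 0.39546% of Bluewater Capital LLC.
Aggregating (R2): 2.87448% + 0.39546% = 3.26994%.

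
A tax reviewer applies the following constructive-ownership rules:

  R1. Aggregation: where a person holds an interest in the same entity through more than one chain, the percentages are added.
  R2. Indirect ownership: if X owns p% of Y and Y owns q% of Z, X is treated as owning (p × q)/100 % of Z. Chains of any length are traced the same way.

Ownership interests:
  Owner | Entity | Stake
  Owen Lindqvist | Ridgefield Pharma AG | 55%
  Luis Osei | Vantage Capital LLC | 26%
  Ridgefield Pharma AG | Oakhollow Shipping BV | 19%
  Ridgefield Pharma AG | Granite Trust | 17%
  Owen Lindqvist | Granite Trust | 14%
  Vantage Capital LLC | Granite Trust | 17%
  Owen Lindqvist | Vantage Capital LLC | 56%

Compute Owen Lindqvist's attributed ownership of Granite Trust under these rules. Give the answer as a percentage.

Chain via Ridgefield Pharma AG (R2): 55% × 17% = 9.35% of Granite Trust.
Chain via Vantage Capital LLC (R2): 56% × 17% = 9.52% of Granite Trust.
Direct interest in Granite Trust: 14%.
Aggregating (R1): 9.35% + 9.52% + 14% = 32.87%.

32.87%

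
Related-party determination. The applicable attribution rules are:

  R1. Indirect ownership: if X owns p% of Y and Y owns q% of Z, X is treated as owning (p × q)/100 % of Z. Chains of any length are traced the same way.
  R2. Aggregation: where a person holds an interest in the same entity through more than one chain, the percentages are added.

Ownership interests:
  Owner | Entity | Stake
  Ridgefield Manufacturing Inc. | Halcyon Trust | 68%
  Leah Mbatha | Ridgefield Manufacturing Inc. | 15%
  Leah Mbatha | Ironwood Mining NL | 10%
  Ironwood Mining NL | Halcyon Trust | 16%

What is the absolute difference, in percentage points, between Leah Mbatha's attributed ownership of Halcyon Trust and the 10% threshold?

Chain via Ironwood Mining NL (R1): 10% × 16% = 1.6% of Halcyon Trust.
Chain via Ridgefield Manufacturing Inc. (R1): 15% × 68% = 10.2% of Halcyon Trust.
Aggregating (R2): 1.6% + 10.2% = 11.8%.
11.8% exceeds the 10% threshold by 1.8 percentage points.

1.8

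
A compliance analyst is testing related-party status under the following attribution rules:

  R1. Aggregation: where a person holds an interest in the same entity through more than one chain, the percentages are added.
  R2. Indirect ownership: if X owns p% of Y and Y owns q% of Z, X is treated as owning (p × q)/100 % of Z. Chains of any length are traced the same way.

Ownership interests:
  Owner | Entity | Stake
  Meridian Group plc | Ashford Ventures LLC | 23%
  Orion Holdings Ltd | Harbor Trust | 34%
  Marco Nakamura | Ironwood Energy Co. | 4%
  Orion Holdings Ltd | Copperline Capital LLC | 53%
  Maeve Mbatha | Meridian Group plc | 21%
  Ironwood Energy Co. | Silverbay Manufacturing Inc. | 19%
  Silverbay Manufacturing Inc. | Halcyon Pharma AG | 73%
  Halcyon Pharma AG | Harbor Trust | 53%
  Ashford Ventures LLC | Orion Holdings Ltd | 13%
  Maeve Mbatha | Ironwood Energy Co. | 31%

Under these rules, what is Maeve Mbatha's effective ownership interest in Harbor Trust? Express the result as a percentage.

2.492327%

Chain via Ironwood Energy Co. → Silverbay Manufacturing Inc. → Halcyon Pharma AG (R2): 31% × 19% × 73% × 53% = 2.278841% of Harbor Trust.
Chain via Meridian Group plc → Ashford Ventures LLC → Orion Holdings Ltd (R2): 21% × 23% × 13% × 34% = 0.213486% of Harbor Trust.
Aggregating (R1): 2.278841% + 0.213486% = 2.492327%.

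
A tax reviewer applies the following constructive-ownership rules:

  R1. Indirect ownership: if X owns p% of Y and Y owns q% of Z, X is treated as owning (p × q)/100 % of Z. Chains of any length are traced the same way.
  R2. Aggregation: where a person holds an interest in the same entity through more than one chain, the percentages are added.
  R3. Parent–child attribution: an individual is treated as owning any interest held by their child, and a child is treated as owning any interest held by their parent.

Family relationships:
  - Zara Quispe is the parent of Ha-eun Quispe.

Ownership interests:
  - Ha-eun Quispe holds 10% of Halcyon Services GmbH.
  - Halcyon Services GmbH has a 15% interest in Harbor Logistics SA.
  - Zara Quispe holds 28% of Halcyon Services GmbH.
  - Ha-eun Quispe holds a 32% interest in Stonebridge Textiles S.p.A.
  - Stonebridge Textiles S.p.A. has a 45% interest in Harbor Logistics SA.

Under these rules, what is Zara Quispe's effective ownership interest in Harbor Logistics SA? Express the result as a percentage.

By parent–child attribution (R3), Zara Quispe is treated as also owning Ha-eun Quispe's interest in Halcyon Services GmbH, giving 28% + 10% = 38%.
By parent–child attribution (R3), Zara Quispe is treated as owning Ha-eun Quispe's 32% interest in Stonebridge Textiles S.p.A.
Chain via Halcyon Services GmbH (R1): 38% × 15% = 5.7% of Harbor Logistics SA.
Chain via Stonebridge Textiles S.p.A. (R1): 32% × 45% = 14.4% of Harbor Logistics SA.
Aggregating (R2): 5.7% + 14.4% = 20.1%.

20.1%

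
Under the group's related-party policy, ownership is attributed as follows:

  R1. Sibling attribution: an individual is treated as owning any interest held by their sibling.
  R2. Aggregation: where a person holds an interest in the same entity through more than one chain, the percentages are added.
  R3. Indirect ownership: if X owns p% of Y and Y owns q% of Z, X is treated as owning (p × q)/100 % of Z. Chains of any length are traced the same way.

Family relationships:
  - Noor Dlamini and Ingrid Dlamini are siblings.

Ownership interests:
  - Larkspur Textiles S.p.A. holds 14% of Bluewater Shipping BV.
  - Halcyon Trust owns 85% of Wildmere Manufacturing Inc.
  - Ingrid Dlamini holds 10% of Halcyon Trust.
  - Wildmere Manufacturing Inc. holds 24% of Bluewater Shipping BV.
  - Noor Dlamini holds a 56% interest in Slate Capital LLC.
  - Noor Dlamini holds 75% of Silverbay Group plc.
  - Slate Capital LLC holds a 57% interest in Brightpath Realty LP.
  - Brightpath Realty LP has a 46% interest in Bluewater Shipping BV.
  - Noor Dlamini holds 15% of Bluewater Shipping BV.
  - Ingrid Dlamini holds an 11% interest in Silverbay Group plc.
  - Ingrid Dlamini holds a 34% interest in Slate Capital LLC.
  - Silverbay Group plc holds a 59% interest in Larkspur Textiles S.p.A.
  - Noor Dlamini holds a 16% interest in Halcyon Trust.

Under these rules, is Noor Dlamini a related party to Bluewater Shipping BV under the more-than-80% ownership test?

No

By sibling attribution (R1), Noor Dlamini is treated as also owning Ingrid Dlamini's interest in Silverbay Group plc, giving 75% + 11% = 86%.
By sibling attribution (R1), Noor Dlamini is treated as also owning Ingrid Dlamini's interest in Slate Capital LLC, giving 56% + 34% = 90%.
By sibling attribution (R1), Noor Dlamini is treated as also owning Ingrid Dlamini's interest in Halcyon Trust, giving 16% + 10% = 26%.
Chain via Silverbay Group plc → Larkspur Textiles S.p.A. (R3): 86% × 59% × 14% = 7.1036% of Bluewater Shipping BV.
Chain via Slate Capital LLC → Brightpath Realty LP (R3): 90% × 57% × 46% = 23.598% of Bluewater Shipping BV.
Chain via Halcyon Trust → Wildmere Manufacturing Inc. (R3): 26% × 85% × 24% = 5.304% of Bluewater Shipping BV.
Direct interest in Bluewater Shipping BV: 15%.
Aggregating (R2): 7.1036% + 23.598% + 5.304% + 15% = 51.0056%.
51.0056% does not exceed the 80% threshold, so Noor is not a related party to Bluewater Shipping BV.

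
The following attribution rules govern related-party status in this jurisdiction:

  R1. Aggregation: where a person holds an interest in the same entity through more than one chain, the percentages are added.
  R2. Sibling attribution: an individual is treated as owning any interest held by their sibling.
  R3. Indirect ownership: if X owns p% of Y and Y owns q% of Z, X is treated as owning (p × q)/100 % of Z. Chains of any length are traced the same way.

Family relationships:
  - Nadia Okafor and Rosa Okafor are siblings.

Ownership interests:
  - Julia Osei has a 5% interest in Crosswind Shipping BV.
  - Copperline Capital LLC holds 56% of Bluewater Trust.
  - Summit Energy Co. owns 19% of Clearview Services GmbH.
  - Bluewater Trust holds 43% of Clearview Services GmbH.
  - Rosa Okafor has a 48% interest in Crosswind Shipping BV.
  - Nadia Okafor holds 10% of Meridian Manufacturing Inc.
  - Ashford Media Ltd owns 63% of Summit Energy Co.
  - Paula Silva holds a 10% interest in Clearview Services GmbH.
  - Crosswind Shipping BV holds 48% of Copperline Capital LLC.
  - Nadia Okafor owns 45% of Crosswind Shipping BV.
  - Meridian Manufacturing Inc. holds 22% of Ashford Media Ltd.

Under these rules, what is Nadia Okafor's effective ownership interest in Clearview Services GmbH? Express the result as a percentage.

11.012652%

By sibling attribution (R2), Nadia Okafor is treated as also owning Rosa Okafor's interest in Crosswind Shipping BV, giving 45% + 48% = 93%.
Chain via Meridian Manufacturing Inc. → Ashford Media Ltd → Summit Energy Co. (R3): 10% × 22% × 63% × 19% = 0.26334% of Clearview Services GmbH.
Chain via Crosswind Shipping BV → Copperline Capital LLC → Bluewater Trust (R3): 93% × 48% × 56% × 43% = 10.749312% of Clearview Services GmbH.
Aggregating (R1): 0.26334% + 10.749312% = 11.012652%.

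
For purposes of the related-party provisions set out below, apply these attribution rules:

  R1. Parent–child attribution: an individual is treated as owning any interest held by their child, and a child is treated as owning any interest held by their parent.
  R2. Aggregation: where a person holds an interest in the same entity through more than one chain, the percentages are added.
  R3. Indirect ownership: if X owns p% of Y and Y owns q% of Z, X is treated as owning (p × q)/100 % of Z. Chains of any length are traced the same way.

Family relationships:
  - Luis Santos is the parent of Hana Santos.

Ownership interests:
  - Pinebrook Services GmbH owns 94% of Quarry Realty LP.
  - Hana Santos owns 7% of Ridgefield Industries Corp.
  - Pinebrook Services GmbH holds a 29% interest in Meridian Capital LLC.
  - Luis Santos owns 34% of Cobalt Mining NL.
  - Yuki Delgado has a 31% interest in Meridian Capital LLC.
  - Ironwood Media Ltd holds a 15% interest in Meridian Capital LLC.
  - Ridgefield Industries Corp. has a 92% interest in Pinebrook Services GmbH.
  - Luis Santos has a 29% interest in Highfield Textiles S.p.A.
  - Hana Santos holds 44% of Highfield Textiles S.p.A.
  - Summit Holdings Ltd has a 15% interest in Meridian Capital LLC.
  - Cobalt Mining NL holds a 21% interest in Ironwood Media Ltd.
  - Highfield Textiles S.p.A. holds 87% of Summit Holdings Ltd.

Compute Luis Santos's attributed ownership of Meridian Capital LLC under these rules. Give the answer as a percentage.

12.4651%

By parent–child attribution (R1), Luis Santos is treated as also owning Hana Santos's interest in Highfield Textiles S.p.A, giving 29% + 44% = 73%.
By parent–child attribution (R1), Luis Santos is treated as owning Hana Santos's 7% interest in Ridgefield Industries Corp.
Chain via Highfield Textiles S.p.A. → Summit Holdings Ltd (R3): 73% × 87% × 15% = 9.5265% of Meridian Capital LLC.
Chain via Cobalt Mining NL → Ironwood Media Ltd (R3): 34% × 21% × 15% = 1.071% of Meridian Capital LLC.
Chain via Ridgefield Industries Corp. → Pinebrook Services GmbH (R3): 7% × 92% × 29% = 1.8676% of Meridian Capital LLC.
Aggregating (R2): 9.5265% + 1.071% + 1.8676% = 12.4651%.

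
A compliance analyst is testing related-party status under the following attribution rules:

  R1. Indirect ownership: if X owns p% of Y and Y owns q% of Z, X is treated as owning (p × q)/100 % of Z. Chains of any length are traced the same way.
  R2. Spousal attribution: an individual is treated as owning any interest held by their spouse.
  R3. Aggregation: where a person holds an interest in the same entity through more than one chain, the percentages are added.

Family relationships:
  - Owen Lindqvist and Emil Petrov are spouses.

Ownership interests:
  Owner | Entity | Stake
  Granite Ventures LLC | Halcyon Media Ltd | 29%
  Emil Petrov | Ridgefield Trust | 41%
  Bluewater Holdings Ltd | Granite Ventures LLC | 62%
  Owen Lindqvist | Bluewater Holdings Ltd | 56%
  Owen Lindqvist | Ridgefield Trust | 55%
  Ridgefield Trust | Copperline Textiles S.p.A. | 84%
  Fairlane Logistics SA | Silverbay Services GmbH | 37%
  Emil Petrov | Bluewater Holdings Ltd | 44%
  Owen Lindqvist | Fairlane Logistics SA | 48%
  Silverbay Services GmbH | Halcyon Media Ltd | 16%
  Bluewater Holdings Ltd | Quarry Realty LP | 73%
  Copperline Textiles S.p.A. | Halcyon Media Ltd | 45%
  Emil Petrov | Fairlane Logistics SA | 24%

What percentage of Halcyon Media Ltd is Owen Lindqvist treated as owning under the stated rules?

By spousal attribution (R2), Owen Lindqvist is treated as also owning Emil Petrov's interest in Bluewater Holdings Ltd, giving 56% + 44% = 100%.
By spousal attribution (R2), Owen Lindqvist is treated as also owning Emil Petrov's interest in Ridgefield Trust, giving 55% + 41% = 96%.
By spousal attribution (R2), Owen Lindqvist is treated as also owning Emil Petrov's interest in Fairlane Logistics SA, giving 48% + 24% = 72%.
Chain via Bluewater Holdings Ltd → Granite Ventures LLC (R1): 100% × 62% × 29% = 17.98% of Halcyon Media Ltd.
Chain via Ridgefield Trust → Copperline Textiles S.p.A. (R1): 96% × 84% × 45% = 36.288% of Halcyon Media Ltd.
Chain via Fairlane Logistics SA → Silverbay Services GmbH (R1): 72% × 37% × 16% = 4.2624% of Halcyon Media Ltd.
Aggregating (R3): 17.98% + 36.288% + 4.2624% = 58.5304%.

58.5304%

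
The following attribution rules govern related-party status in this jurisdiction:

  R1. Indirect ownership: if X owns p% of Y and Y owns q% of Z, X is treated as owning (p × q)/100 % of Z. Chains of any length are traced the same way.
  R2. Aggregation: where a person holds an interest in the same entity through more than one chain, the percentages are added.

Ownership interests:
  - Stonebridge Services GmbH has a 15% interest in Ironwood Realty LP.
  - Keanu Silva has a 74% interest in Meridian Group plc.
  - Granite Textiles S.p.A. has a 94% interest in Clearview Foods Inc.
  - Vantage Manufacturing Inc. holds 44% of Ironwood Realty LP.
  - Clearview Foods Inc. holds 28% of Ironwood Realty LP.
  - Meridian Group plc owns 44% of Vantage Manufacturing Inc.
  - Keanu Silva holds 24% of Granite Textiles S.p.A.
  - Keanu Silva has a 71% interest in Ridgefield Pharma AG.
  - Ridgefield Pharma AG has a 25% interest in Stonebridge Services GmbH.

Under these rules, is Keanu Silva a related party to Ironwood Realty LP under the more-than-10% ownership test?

Chain via Meridian Group plc → Vantage Manufacturing Inc. (R1): 74% × 44% × 44% = 14.3264% of Ironwood Realty LP.
Chain via Ridgefield Pharma AG → Stonebridge Services GmbH (R1): 71% × 25% × 15% = 2.6625% of Ironwood Realty LP.
Chain via Granite Textiles S.p.A. → Clearview Foods Inc. (R1): 24% × 94% × 28% = 6.3168% of Ironwood Realty LP.
Aggregating (R2): 14.3264% + 2.6625% + 6.3168% = 23.3057%.
23.3057% exceeds the 10% threshold, so Keanu is a related party to Ironwood Realty LP.

Yes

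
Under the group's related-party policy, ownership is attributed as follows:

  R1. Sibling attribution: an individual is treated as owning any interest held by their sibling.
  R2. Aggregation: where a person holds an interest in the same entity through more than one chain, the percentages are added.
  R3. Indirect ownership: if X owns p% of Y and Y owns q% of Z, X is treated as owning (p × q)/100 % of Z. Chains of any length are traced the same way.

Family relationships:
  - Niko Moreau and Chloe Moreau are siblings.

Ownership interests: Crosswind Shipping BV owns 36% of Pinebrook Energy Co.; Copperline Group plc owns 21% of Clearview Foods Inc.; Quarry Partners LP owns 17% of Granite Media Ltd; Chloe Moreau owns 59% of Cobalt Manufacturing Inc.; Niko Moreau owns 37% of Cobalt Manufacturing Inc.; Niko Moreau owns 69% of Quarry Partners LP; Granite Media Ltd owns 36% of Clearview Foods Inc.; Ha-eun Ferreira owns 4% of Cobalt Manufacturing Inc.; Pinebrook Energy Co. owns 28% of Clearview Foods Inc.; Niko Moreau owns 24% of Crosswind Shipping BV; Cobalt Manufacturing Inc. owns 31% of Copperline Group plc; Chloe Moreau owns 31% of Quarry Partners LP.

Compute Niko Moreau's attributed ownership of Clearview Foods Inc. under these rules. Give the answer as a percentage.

By sibling attribution (R1), Niko Moreau is treated as also owning Chloe Moreau's interest in Quarry Partners LP, giving 69% + 31% = 100%.
By sibling attribution (R1), Niko Moreau is treated as also owning Chloe Moreau's interest in Cobalt Manufacturing Inc, giving 37% + 59% = 96%.
Chain via Quarry Partners LP → Granite Media Ltd (R3): 100% × 17% × 36% = 6.12% of Clearview Foods Inc.
Chain via Crosswind Shipping BV → Pinebrook Energy Co. (R3): 24% × 36% × 28% = 2.4192% of Clearview Foods Inc.
Chain via Cobalt Manufacturing Inc. → Copperline Group plc (R3): 96% × 31% × 21% = 6.2496% of Clearview Foods Inc.
Aggregating (R2): 6.12% + 2.4192% + 6.2496% = 14.7888%.

14.7888%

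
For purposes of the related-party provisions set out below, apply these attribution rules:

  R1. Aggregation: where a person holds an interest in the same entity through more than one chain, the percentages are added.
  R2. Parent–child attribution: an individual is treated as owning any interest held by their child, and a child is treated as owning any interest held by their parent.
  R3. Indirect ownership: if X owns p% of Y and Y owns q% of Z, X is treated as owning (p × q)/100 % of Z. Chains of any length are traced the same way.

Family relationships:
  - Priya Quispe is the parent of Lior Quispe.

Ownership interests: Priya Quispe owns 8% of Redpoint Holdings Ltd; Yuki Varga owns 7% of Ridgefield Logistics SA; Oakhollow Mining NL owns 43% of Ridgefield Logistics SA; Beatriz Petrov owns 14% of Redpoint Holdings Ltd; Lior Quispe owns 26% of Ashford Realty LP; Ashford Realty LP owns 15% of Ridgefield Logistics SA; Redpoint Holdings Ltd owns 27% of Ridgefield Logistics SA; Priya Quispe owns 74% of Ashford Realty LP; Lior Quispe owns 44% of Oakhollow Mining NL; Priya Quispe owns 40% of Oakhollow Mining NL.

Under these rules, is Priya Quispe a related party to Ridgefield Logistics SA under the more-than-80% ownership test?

By parent–child attribution (R2), Priya Quispe is treated as also owning Lior Quispe's interest in Oakhollow Mining NL, giving 40% + 44% = 84%.
By parent–child attribution (R2), Priya Quispe is treated as also owning Lior Quispe's interest in Ashford Realty LP, giving 74% + 26% = 100%.
Chain via Redpoint Holdings Ltd (R3): 8% × 27% = 2.16% of Ridgefield Logistics SA.
Chain via Oakhollow Mining NL (R3): 84% × 43% = 36.12% of Ridgefield Logistics SA.
Chain via Ashford Realty LP (R3): 100% × 15% = 15% of Ridgefield Logistics SA.
Aggregating (R1): 2.16% + 36.12% + 15% = 53.28%.
53.28% does not exceed the 80% threshold, so Priya is not a related party to Ridgefield Logistics SA.

No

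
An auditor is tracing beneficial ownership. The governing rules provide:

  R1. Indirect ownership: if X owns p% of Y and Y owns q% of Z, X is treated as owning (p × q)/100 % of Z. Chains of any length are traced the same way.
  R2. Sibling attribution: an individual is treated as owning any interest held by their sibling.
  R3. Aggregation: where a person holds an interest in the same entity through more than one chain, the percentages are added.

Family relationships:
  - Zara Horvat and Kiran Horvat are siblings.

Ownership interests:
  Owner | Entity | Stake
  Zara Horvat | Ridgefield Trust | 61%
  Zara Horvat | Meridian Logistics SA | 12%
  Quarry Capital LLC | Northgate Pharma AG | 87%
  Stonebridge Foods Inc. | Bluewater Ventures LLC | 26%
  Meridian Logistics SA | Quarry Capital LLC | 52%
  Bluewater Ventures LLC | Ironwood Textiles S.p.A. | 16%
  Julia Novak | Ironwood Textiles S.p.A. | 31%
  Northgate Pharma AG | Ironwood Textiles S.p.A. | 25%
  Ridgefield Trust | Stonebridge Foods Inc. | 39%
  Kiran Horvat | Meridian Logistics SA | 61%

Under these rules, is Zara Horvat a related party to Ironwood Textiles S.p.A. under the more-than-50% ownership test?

No

By sibling attribution (R2), Zara Horvat is treated as also owning Kiran Horvat's interest in Meridian Logistics SA, giving 12% + 61% = 73%.
Chain via Ridgefield Trust → Stonebridge Foods Inc. → Bluewater Ventures LLC (R1): 61% × 39% × 26% × 16% = 0.989664% of Ironwood Textiles S.p.A.
Chain via Meridian Logistics SA → Quarry Capital LLC → Northgate Pharma AG (R1): 73% × 52% × 87% × 25% = 8.2563% of Ironwood Textiles S.p.A.
Aggregating (R3): 0.989664% + 8.2563% = 9.245964%.
9.245964% does not exceed the 50% threshold, so Zara is not a related party to Ironwood Textiles S.p.A.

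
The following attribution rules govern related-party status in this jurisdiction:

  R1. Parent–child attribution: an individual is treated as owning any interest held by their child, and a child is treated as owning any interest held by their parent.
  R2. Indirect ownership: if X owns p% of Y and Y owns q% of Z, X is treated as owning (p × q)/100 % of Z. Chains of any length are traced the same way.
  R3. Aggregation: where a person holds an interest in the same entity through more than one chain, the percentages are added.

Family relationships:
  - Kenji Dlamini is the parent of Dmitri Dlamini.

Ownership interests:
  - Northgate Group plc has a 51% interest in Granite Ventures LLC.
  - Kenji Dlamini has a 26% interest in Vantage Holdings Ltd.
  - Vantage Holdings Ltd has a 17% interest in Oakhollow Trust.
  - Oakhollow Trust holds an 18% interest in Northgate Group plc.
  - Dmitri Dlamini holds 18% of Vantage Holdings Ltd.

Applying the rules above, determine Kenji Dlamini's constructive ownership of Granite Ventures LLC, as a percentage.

By parent–child attribution (R1), Kenji Dlamini is treated as also owning Dmitri Dlamini's interest in Vantage Holdings Ltd, giving 26% + 18% = 44%.
Chain via Vantage Holdings Ltd → Oakhollow Trust → Northgate Group plc (R2): 44% × 17% × 18% × 51% = 0.686664% of Granite Ventures LLC.

0.686664%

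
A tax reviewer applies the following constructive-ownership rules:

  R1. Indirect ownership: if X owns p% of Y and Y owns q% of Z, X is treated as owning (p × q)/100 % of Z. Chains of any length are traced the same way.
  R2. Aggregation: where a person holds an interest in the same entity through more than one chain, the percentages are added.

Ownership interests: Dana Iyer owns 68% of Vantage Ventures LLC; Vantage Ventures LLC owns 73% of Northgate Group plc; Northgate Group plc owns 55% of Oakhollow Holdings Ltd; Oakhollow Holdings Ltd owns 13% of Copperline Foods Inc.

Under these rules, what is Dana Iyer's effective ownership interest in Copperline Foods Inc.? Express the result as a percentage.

Chain via Vantage Ventures LLC → Northgate Group plc → Oakhollow Holdings Ltd (R1): 68% × 73% × 55% × 13% = 3.54926% of Copperline Foods Inc.

3.54926%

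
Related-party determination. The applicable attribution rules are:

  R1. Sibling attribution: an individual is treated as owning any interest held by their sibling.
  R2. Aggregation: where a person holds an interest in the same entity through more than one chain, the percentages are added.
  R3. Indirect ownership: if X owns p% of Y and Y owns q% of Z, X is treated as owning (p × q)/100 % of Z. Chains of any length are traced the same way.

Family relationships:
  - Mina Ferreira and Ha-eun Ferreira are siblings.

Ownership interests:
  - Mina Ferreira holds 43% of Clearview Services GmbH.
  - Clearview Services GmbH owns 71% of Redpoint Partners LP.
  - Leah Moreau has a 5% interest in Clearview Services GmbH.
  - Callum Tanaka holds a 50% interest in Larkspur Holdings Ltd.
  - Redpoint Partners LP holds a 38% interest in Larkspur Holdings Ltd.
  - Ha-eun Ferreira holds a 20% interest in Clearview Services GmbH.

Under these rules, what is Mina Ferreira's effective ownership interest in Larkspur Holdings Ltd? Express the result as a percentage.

16.9974%

By sibling attribution (R1), Mina Ferreira is treated as also owning Ha-eun Ferreira's interest in Clearview Services GmbH, giving 43% + 20% = 63%.
Chain via Clearview Services GmbH → Redpoint Partners LP (R3): 63% × 71% × 38% = 16.9974% of Larkspur Holdings Ltd.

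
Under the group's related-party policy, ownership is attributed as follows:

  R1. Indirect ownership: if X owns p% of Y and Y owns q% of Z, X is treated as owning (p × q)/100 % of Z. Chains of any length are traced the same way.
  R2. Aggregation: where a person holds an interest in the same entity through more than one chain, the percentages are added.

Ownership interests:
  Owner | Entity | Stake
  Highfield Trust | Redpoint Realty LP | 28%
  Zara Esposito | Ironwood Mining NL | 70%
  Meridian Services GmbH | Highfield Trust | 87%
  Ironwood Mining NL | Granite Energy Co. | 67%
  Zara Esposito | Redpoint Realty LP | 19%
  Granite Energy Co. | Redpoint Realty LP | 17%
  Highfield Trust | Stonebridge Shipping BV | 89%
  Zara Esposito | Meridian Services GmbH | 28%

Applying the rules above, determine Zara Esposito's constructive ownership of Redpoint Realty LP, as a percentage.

33.7938%

Chain via Ironwood Mining NL → Granite Energy Co. (R1): 70% × 67% × 17% = 7.973% of Redpoint Realty LP.
Chain via Meridian Services GmbH → Highfield Trust (R1): 28% × 87% × 28% = 6.8208% of Redpoint Realty LP.
Direct interest in Redpoint Realty LP: 19%.
Aggregating (R2): 7.973% + 6.8208% + 19% = 33.7938%.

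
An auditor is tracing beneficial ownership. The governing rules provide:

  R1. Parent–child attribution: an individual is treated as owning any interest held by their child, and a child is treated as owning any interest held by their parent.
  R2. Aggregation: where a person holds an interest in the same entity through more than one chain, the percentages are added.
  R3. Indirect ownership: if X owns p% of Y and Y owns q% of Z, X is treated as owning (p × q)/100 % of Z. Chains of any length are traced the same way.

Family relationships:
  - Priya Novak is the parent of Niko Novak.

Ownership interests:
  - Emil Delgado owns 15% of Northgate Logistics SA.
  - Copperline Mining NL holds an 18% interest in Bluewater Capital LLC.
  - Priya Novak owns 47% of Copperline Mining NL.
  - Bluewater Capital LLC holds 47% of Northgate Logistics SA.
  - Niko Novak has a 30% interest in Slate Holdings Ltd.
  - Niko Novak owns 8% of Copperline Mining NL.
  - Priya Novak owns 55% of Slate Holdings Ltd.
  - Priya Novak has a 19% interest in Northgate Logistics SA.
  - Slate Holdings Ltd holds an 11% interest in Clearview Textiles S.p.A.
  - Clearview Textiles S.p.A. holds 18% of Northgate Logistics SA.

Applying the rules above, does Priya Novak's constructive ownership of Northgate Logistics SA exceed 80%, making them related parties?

By parent–child attribution (R1), Priya Novak is treated as also owning Niko Novak's interest in Slate Holdings Ltd, giving 55% + 30% = 85%.
By parent–child attribution (R1), Priya Novak is treated as also owning Niko Novak's interest in Copperline Mining NL, giving 47% + 8% = 55%.
Chain via Slate Holdings Ltd → Clearview Textiles S.p.A. (R3): 85% × 11% × 18% = 1.683% of Northgate Logistics SA.
Chain via Copperline Mining NL → Bluewater Capital LLC (R3): 55% × 18% × 47% = 4.653% of Northgate Logistics SA.
Direct interest in Northgate Logistics SA: 19%.
Aggregating (R2): 1.683% + 4.653% + 19% = 25.336%.
25.336% does not exceed the 80% threshold, so Priya is not a related party to Northgate Logistics SA.

No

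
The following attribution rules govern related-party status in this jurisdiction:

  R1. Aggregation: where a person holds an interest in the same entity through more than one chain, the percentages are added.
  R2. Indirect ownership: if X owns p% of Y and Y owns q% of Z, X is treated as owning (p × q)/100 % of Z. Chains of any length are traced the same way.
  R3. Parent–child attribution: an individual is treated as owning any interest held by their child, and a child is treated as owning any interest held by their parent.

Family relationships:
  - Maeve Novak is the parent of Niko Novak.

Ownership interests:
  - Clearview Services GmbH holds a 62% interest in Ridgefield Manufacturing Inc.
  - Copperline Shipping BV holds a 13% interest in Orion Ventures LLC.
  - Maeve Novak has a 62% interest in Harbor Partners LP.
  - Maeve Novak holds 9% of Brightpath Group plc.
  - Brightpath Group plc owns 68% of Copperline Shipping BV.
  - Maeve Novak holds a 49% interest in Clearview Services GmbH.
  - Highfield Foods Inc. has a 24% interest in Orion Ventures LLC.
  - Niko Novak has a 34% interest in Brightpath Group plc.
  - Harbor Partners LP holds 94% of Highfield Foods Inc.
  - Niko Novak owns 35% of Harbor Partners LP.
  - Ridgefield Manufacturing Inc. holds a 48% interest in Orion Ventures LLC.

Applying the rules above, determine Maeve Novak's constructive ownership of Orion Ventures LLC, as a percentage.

40.2668%

By parent–child attribution (R3), Maeve Novak is treated as also owning Niko Novak's interest in Brightpath Group plc, giving 9% + 34% = 43%.
By parent–child attribution (R3), Maeve Novak is treated as also owning Niko Novak's interest in Harbor Partners LP, giving 62% + 35% = 97%.
Chain via Brightpath Group plc → Copperline Shipping BV (R2): 43% × 68% × 13% = 3.8012% of Orion Ventures LLC.
Chain via Clearview Services GmbH → Ridgefield Manufacturing Inc. (R2): 49% × 62% × 48% = 14.5824% of Orion Ventures LLC.
Chain via Harbor Partners LP → Highfield Foods Inc. (R2): 97% × 94% × 24% = 21.8832% of Orion Ventures LLC.
Aggregating (R1): 3.8012% + 14.5824% + 21.8832% = 40.2668%.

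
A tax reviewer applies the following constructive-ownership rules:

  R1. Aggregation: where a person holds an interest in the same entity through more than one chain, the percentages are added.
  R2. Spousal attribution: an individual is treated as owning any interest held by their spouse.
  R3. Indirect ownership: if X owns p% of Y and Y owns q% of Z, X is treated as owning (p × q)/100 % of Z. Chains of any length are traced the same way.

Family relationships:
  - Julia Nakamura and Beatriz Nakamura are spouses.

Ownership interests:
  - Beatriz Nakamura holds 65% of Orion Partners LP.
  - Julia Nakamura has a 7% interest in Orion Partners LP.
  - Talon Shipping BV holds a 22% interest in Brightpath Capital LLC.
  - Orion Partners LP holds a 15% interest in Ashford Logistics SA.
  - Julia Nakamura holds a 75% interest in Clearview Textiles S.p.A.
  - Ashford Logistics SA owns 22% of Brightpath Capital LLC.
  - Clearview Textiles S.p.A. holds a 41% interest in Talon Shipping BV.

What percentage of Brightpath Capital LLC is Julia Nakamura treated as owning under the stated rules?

By spousal attribution (R2), Julia Nakamura is treated as also owning Beatriz Nakamura's interest in Orion Partners LP, giving 7% + 65% = 72%.
Chain via Orion Partners LP → Ashford Logistics SA (R3): 72% × 15% × 22% = 2.376% of Brightpath Capital LLC.
Chain via Clearview Textiles S.p.A. → Talon Shipping BV (R3): 75% × 41% × 22% = 6.765% of Brightpath Capital LLC.
Aggregating (R1): 2.376% + 6.765% = 9.141%.

9.141%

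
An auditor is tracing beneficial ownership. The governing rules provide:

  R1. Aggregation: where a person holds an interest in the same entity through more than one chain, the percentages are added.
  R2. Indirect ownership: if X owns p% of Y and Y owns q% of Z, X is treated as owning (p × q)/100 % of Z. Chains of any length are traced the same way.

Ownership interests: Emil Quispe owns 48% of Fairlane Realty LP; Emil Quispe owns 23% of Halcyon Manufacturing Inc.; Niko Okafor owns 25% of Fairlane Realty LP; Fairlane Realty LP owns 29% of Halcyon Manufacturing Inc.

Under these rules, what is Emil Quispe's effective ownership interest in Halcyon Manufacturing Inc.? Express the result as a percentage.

Chain via Fairlane Realty LP (R2): 48% × 29% = 13.92% of Halcyon Manufacturing Inc.
Direct interest in Halcyon Manufacturing Inc: 23%.
Aggregating (R1): 13.92% + 23% = 36.92%.

36.92%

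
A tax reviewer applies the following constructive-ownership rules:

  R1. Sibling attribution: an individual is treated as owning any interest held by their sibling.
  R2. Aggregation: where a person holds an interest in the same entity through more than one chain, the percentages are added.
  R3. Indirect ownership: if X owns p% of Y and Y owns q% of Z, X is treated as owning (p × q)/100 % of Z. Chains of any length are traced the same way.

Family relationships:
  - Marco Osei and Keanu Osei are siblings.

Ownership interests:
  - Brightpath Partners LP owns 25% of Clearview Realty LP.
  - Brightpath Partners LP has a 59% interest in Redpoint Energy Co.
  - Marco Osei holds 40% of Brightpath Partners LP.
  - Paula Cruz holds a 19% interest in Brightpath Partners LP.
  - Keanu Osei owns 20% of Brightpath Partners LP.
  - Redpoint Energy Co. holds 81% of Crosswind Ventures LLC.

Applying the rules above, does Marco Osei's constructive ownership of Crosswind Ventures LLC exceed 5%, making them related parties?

By sibling attribution (R1), Marco Osei is treated as also owning Keanu Osei's interest in Brightpath Partners LP, giving 40% + 20% = 60%.
Chain via Brightpath Partners LP → Redpoint Energy Co. (R3): 60% × 59% × 81% = 28.674% of Crosswind Ventures LLC.
28.674% exceeds the 5% threshold, so Marco is a related party to Crosswind Ventures LLC.

Yes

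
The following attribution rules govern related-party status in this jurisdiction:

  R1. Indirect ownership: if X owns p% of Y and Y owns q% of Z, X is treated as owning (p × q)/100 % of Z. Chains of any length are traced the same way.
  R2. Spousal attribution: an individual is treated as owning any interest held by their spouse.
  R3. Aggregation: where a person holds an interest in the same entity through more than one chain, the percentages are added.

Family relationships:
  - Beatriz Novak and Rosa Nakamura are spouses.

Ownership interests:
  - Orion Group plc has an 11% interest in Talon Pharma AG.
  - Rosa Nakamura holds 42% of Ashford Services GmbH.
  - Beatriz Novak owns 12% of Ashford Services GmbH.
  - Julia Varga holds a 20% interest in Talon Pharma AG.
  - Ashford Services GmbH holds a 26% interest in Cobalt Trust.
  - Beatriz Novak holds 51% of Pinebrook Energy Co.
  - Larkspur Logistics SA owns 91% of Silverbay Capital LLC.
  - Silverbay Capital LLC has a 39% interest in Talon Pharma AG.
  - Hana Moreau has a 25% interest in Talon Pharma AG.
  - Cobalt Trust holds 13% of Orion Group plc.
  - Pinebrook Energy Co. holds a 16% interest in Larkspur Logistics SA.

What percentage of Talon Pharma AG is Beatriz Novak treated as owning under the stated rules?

3.096756%

By spousal attribution (R2), Beatriz Novak is treated as also owning Rosa Nakamura's interest in Ashford Services GmbH, giving 12% + 42% = 54%.
Chain via Pinebrook Energy Co. → Larkspur Logistics SA → Silverbay Capital LLC (R1): 51% × 16% × 91% × 39% = 2.895984% of Talon Pharma AG.
Chain via Ashford Services GmbH → Cobalt Trust → Orion Group plc (R1): 54% × 26% × 13% × 11% = 0.200772% of Talon Pharma AG.
Aggregating (R3): 2.895984% + 0.200772% = 3.096756%.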